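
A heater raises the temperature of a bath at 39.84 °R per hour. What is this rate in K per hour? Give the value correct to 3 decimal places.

The quantity depends on a temperature interval, so only the ratio of degree sizes applies; the offset between the scales is irrelevant.
A change of 1°R is a change of 5/9 K, so 39.84 × 5/9 = 22.133.

22.133 K/hour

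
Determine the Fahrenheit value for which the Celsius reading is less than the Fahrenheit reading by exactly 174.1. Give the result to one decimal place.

351.7°F

Let F be the Fahrenheit reading. The Celsius reading is C = 5/9·F - 17.7778.
Require C - F = -174.1: (-4/9)·F - 17.7778 = -174.1.
F = (-174.1 + 17.7778) / (-4/9) = 351.7.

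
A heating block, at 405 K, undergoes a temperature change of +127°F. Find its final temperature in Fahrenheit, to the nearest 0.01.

Initial temperature in Celsius: 405 - 273.15 = 131.8500°C.
The 127°F change is an interval, so only the factor 5/9 applies: +127 × 5/9 = +70.5556°C.
Final Celsius temperature: 131.8500 + 70.5556 = 202.4056°C.
In Fahrenheit: 202.4056 × 1.8 + 32 = 396.33°F.

396.33°F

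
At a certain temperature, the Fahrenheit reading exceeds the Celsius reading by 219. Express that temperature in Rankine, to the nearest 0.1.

912.4°R

Let x be the Celsius reading; then the Fahrenheit reading is 1.8·x + 32.
(1.8·x + 32) - x = 219  ⇒  (0.8)·x = 187  ⇒  x = 233.7500°C.
In Rankine: 233.7500 × 1.8 + 491.67 = 912.4°R.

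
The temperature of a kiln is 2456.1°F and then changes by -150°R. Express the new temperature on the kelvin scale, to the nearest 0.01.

Initial temperature in Celsius: (2456.1 - 32) × 5/9 = 1346.7222°C.
The 150°R change is an interval, so only the factor 5/9 applies: -150 × 5/9 = -83.3333°C.
Final Celsius temperature: 1346.7222 - 83.3333 = 1263.3889°C.
In kelvin: 1263.3889 + 273.15 = 1536.54 K.

1536.54 K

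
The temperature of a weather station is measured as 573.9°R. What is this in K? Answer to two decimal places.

In Celsius: (573.9 - 491.67) × 5/9 = 45.6833°C.
In kelvin: 45.6833 + 273.15 = 318.83 K.

318.83 K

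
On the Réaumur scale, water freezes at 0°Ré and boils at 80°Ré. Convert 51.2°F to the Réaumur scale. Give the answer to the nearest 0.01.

First in Celsius: (51.2 - 32) × 5/9 = 10.6667°C.
Linearly onto the Réaumur scale: 0 + (10.6667 / 100) × (80 - 0) = 8.53°Ré.

8.53°Ré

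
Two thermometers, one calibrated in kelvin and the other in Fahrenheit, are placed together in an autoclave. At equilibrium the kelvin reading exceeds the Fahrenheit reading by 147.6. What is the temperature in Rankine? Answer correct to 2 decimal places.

Let x be the kelvin reading; then the Fahrenheit reading is 1.8·x - 459.67.
(1.8·x - 459.67) - x = -147.6  ⇒  (0.8)·x = 312.07  ⇒  x = 390.0875 K.
In Celsius: 390.0875 - 273.15 = 116.9375°C.
In Rankine: 116.9375 × 1.8 + 491.67 = 702.16°R.

702.16°R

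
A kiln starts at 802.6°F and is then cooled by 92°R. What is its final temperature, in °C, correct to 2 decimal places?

377.00°C

Initial temperature in Celsius: (802.6 - 32) × 5/9 = 428.1111°C.
The 92°R change is an interval, so only the factor 5/9 applies: -92 × 5/9 = -51.1111°C.
Final Celsius temperature: 428.1111 - 51.1111 = 377.0000°C.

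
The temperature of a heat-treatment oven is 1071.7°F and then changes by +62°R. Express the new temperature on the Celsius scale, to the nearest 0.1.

612.1°C

Initial temperature in Celsius: (1071.7 - 32) × 5/9 = 577.6111°C.
The 62°R change is an interval, so only the factor 5/9 applies: +62 × 5/9 = +34.4444°C.
Final Celsius temperature: 577.6111 + 34.4444 = 612.0556°C.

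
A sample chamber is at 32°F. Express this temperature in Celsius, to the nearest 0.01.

0.00°C

In Celsius: (32 - 32) × 5/9 = 0.0000°C.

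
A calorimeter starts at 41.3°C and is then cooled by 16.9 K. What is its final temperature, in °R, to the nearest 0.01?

535.59°R

The 16.9 K change is an interval; Kelvin and Celsius degrees are the same size, so ΔC = -16.9°C.
Final Celsius temperature: 41.3000 - 16.9000 = 24.4000°C.
In Rankine: 24.4000 × 1.8 + 491.67 = 535.59°R.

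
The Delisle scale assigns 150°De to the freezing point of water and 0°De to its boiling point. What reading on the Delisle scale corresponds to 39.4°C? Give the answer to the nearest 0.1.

90.9°De

Linearly onto the Delisle scale: 150 + (39.4000 / 100) × (0 - 150) = 90.9°De.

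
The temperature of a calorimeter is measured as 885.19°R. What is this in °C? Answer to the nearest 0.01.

In Celsius: (885.19 - 491.67) × 5/9 = 218.6222°C.

218.62°C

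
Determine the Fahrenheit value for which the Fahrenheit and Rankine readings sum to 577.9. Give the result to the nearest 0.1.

Let F be the Fahrenheit reading. The Rankine reading is R = 1·F + 459.67.
Require F + R = 577.9: (2)·F + 459.67 = 577.9.
F = (577.9 - 459.67) / (2) = 59.1.

59.1°F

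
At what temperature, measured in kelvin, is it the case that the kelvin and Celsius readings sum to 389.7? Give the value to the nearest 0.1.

331.4 K

Let K be the kelvin reading. The Celsius reading is C = 1·K - 273.15.
Require K + C = 389.7: (2)·K - 273.15 = 389.7.
K = (389.7 + 273.15) / (2) = 331.4.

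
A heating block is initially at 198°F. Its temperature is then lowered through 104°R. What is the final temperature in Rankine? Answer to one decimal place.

Initial temperature in Celsius: (198 - 32) × 5/9 = 92.2222°C.
The 104°R change is an interval, so only the factor 5/9 applies: -104 × 5/9 = -57.7778°C.
Final Celsius temperature: 92.2222 - 57.7778 = 34.4444°C.
In Rankine: 34.4444 × 1.8 + 491.67 = 553.7°R.

553.7°R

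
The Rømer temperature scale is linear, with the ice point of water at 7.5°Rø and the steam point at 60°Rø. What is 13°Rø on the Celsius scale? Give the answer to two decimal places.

10.48°C

Linear interpolation between the fixed points: C = (13 - 7.5) × 100 / (60 - 7.5) = 10.4762°C.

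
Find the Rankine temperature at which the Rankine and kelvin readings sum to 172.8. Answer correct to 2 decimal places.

111.09°R

Let R be the Rankine reading. The kelvin reading is K = 5/9·R.
Require R + K = 172.8: (14/9)·R = 172.8.
R = (172.8) / (14/9) = 111.09.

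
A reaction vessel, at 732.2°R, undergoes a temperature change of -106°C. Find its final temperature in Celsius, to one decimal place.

27.6°C

Initial temperature in Celsius: (732.2 - 491.67) × 5/9 = 133.6278°C.
Final Celsius temperature: 133.6278 - 106.0000 = 27.6278°C.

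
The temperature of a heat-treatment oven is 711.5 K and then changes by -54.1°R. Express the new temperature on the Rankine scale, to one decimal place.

1226.6°R

Initial temperature in Celsius: 711.5 - 273.15 = 438.3500°C.
The 54.1°R change is an interval, so only the factor 5/9 applies: -54.1 × 5/9 = -30.0556°C.
Final Celsius temperature: 438.3500 - 30.0556 = 408.2944°C.
In Rankine: 408.2944 × 1.8 + 491.67 = 1226.6°R.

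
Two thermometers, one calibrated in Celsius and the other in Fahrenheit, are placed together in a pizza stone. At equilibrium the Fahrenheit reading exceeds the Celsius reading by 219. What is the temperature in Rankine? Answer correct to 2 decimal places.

912.42°R

Let x be the Celsius reading; then the Fahrenheit reading is 1.8·x + 32.
(1.8·x + 32) - x = 219  ⇒  (0.8)·x = 187  ⇒  x = 233.7500°C.
In Rankine: 233.7500 × 1.8 + 491.67 = 912.42°R.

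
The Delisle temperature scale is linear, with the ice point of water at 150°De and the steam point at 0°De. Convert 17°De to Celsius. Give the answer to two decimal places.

88.67°C

Linear interpolation between the fixed points: C = (17 - 150) × 100 / (0 - 150) = 88.6667°C.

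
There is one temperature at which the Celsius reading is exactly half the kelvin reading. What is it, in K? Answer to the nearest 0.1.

546.3 K

Let K be the kelvin reading. The Celsius reading is C = 1·K - 273.15.
Require C = 0.5·K: 1·K - 273.15 = 0.5·K.
(0.5)·K = 273.15  ⇒  K = 546.3.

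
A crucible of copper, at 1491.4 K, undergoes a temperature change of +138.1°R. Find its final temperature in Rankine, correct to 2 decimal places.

2822.62°R

Initial temperature in Celsius: 1491.4 - 273.15 = 1218.2500°C.
The 138.1°R change is an interval, so only the factor 5/9 applies: +138.1 × 5/9 = +76.7222°C.
Final Celsius temperature: 1218.2500 + 76.7222 = 1294.9722°C.
In Rankine: 1294.9722 × 1.8 + 491.67 = 2822.62°R.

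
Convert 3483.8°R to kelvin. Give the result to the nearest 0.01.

1935.44 K

In Celsius: (3483.8 - 491.67) × 5/9 = 1662.2944°C.
In kelvin: 1662.2944 + 273.15 = 1935.44 K.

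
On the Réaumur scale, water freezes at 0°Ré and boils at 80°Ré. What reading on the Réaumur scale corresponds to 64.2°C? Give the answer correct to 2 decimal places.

51.36°Ré

Linearly onto the Réaumur scale: 0 + (64.2000 / 100) × (80 - 0) = 51.36°Ré.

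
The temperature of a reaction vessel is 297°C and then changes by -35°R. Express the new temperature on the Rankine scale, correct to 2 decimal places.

The 35°R change is an interval, so only the factor 5/9 applies: -35 × 5/9 = -19.4444°C.
Final Celsius temperature: 297.0000 - 19.4444 = 277.5556°C.
In Rankine: 277.5556 × 1.8 + 491.67 = 991.27°R.

991.27°R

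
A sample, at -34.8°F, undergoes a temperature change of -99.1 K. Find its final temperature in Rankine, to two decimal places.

Initial temperature in Celsius: (-34.8 - 32) × 5/9 = -37.1111°C.
The 99.1 K change is an interval; Kelvin and Celsius degrees are the same size, so ΔC = -99.1°C.
Final Celsius temperature: -37.1111 - 99.1000 = -136.2111°C.
In Rankine: -136.2111 × 1.8 + 491.67 = 246.49°R.

246.49°R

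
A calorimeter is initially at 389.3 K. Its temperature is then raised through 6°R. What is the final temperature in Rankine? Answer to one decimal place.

706.7°R

Initial temperature in Celsius: 389.3 - 273.15 = 116.1500°C.
The 6°R change is an interval, so only the factor 5/9 applies: +6 × 5/9 = +3.3333°C.
Final Celsius temperature: 116.1500 + 3.3333 = 119.4833°C.
In Rankine: 119.4833 × 1.8 + 491.67 = 706.7°R.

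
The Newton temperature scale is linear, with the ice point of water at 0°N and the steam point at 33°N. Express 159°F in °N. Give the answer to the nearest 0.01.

First in Celsius: (159 - 32) × 5/9 = 70.5556°C.
Linearly onto the Newton scale: 0 + (70.5556 / 100) × (33 - 0) = 23.28°N.

23.28°N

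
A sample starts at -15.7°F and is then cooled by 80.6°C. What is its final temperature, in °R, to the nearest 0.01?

Initial temperature in Celsius: (-15.7 - 32) × 5/9 = -26.5000°C.
Final Celsius temperature: -26.5000 - 80.6000 = -107.1000°C.
In Rankine: -107.1000 × 1.8 + 491.67 = 298.89°R.

298.89°R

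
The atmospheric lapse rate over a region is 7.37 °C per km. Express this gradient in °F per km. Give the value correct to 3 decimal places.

The quantity depends on a temperature interval, so only the ratio of degree sizes applies; the offset between the scales is irrelevant.
A change of 1°C is a change of 1.8°F, so 7.37 × 1.8 = 13.266.

13.266 °F/km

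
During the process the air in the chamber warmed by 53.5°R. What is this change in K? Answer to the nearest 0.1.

29.7 K

An interval of 1°R corresponds to 5/9 K.
53.5 × 5/9 = 29.7.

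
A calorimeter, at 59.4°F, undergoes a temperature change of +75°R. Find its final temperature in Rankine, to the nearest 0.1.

594.1°R

Initial temperature in Celsius: (59.4 - 32) × 5/9 = 15.2222°C.
The 75°R change is an interval, so only the factor 5/9 applies: +75 × 5/9 = +41.6667°C.
Final Celsius temperature: 15.2222 + 41.6667 = 56.8889°C.
In Rankine: 56.8889 × 1.8 + 491.67 = 594.1°R.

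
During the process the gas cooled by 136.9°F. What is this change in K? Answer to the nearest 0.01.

76.06 K

Only the scale ratio 5/9 matters for a change in temperature.
136.9 × 5/9 = 76.06.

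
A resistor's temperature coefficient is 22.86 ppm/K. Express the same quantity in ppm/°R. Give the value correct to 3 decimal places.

12.700 ppm/°R

Since only a temperature interval is involved, the additive offset between the scales drops out.
A change of 1°R is a change of 5/9 K, so per °R the value is 22.86 × 5/9 = 12.700.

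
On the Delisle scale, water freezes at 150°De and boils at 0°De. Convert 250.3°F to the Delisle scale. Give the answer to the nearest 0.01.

-31.92°De

First in Celsius: (250.3 - 32) × 5/9 = 121.2778°C.
Linearly onto the Delisle scale: 150 + (121.2778 / 100) × (0 - 150) = -31.92°De.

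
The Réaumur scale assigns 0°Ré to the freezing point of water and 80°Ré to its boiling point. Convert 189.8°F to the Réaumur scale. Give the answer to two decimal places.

First in Celsius: (189.8 - 32) × 5/9 = 87.6667°C.
Linearly onto the Réaumur scale: 0 + (87.6667 / 100) × (80 - 0) = 70.13°Ré.

70.13°Ré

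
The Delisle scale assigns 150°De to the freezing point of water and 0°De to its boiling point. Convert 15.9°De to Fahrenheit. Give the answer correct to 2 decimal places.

Linear interpolation between the fixed points: C = (15.9 - 150) × 100 / (0 - 150) = 89.4000°C.
Then 89.4000 × 1.8 + 32 = 192.92°F.

192.92°F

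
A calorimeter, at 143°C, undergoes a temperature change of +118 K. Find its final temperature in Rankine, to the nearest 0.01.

961.47°R

The 118 K change is an interval; Kelvin and Celsius degrees are the same size, so ΔC = +118°C.
Final Celsius temperature: 143.0000 + 118.0000 = 261.0000°C.
In Rankine: 261.0000 × 1.8 + 491.67 = 961.47°R.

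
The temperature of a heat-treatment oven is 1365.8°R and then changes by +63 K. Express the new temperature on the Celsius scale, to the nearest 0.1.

548.6°C

Initial temperature in Celsius: (1365.8 - 491.67) × 5/9 = 485.6278°C.
The 63 K change is an interval; Kelvin and Celsius degrees are the same size, so ΔC = +63°C.
Final Celsius temperature: 485.6278 + 63.0000 = 548.6278°C.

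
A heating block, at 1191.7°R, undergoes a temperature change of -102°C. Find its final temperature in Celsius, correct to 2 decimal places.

Initial temperature in Celsius: (1191.7 - 491.67) × 5/9 = 388.9056°C.
Final Celsius temperature: 388.9056 - 102.0000 = 286.9056°C.

286.91°C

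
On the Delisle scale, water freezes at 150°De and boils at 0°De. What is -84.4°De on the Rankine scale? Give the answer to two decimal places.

Linear interpolation between the fixed points: C = (-84.4 - 150) × 100 / (0 - 150) = 156.2667°C.
Then 156.2667 × 1.8 + 491.67 = 772.95°R.

772.95°R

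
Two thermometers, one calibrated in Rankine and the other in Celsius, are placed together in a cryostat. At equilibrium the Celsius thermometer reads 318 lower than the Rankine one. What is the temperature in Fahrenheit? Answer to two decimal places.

Let x be the Rankine reading; then the Celsius reading is 5/9·x - 273.15.
(5/9·x - 273.15) - x = -318  ⇒  (-4/9)·x = -44.85  ⇒  x = 100.9125°R.
In Celsius: (100.9125 - 491.67) × 5/9 = -217.0875°C.
In Fahrenheit: -217.0875 × 1.8 + 32 = -358.76°F.

-358.76°F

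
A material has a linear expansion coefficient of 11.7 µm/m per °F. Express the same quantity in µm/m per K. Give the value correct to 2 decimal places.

Since only a temperature interval is involved, the additive offset between the scales drops out.
A change of 1 K is a change of 1.8°F, so per K the value is 11.7 × 1.8 = 21.06.

21.06 µm/m per K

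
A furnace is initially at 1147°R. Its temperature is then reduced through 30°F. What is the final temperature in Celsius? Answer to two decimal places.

347.41°C

Initial temperature in Celsius: (1147 - 491.67) × 5/9 = 364.0722°C.
The 30°F change is an interval, so only the factor 5/9 applies: -30 × 5/9 = -16.6667°C.
Final Celsius temperature: 364.0722 - 16.6667 = 347.4056°C.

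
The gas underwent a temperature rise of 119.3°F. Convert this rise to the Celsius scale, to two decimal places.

66.28°C

Only the scale ratio 5/9 matters for a change in temperature.
119.3 × 5/9 = 66.28.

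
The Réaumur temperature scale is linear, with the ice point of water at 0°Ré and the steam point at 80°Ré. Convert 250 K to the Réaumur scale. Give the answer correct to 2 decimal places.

-18.52°Ré

First in Celsius: 250 - 273.15 = -23.1500°C.
Linearly onto the Réaumur scale: 0 + (-23.1500 / 100) × (80 - 0) = -18.52°Ré.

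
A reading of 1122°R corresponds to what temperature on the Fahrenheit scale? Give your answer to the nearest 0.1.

662.3°F

In Celsius: (1122 - 491.67) × 5/9 = 350.1833°C.
In Fahrenheit: 350.1833 × 1.8 + 32 = 662.3°F.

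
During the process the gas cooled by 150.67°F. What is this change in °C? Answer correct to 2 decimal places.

83.71°C

Only the scale ratio 5/9 matters for a change in temperature.
150.67 × 5/9 = 83.71.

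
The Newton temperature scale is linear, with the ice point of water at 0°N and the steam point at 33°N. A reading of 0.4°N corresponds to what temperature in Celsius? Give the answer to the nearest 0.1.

Linear interpolation between the fixed points: C = (0.4 - 0) × 100 / (33 - 0) = 1.2121°C.

1.2°C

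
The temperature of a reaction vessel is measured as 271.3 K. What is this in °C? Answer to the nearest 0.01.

-1.85°C

In Celsius: 271.3 - 273.15 = -1.8500°C.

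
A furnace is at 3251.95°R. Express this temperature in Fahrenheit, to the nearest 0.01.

2792.28°F

In Celsius: (3251.95 - 491.67) × 5/9 = 1533.4889°C.
In Fahrenheit: 1533.4889 × 1.8 + 32 = 2792.28°F.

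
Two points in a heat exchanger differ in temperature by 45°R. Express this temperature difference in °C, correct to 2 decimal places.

An interval of 1°R corresponds to 5/9°C.
45 × 5/9 = 25.00.

25.00°C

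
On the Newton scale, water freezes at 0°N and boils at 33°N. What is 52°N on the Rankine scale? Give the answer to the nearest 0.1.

Linear interpolation between the fixed points: C = (52 - 0) × 100 / (33 - 0) = 157.5758°C.
Then 157.5758 × 1.8 + 491.67 = 775.3°R.

775.3°R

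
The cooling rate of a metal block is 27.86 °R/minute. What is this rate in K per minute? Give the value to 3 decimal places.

15.478 K/minute

The quantity depends on a temperature interval, so only the ratio of degree sizes applies; the offset between the scales is irrelevant.
A change of 1°R is a change of 5/9 K, so 27.86 × 5/9 = 15.478.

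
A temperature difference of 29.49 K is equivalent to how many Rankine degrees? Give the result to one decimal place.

53.1°R

An interval of 1 K corresponds to 1.8°R.
29.49 × 1.8 = 53.1.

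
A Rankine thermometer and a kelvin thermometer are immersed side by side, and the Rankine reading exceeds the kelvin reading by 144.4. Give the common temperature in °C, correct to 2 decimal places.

Let x be the Rankine reading; then the kelvin reading is 5/9·x.
(5/9·x) - x = -144.4  ⇒  (-4/9)·x = -144.4  ⇒  x = 324.9000°R.
In Celsius: (324.9 - 491.67) × 5/9 = -92.65°C.

-92.65°C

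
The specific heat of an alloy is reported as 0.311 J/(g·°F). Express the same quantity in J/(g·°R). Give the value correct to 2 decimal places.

The quantity depends on a temperature interval, so only the ratio of degree sizes applies; the offset between the scales is irrelevant.
A change of 1°R is a change of 1°F, so per °R the value is 0.311 × 1 = 0.31.

0.31 J/(g·°R)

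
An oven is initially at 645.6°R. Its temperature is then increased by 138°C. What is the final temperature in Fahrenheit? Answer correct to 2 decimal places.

Initial temperature in Celsius: (645.6 - 491.67) × 5/9 = 85.5167°C.
Final Celsius temperature: 85.5167 + 138.0000 = 223.5167°C.
In Fahrenheit: 223.5167 × 1.8 + 32 = 434.33°F.

434.33°F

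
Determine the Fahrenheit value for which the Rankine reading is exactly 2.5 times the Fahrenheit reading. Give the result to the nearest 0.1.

Let F be the Fahrenheit reading. The Rankine reading is R = 1·F + 459.67.
Require R = 2.5·F: 1·F + 459.67 = 2.5·F.
(-1.5)·F = -459.67  ⇒  F = 306.4.

306.4°F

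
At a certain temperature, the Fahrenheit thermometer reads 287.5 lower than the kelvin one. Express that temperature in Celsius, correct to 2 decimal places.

-57.94°C

Let x be the kelvin reading; then the Fahrenheit reading is 1.8·x - 459.67.
(1.8·x - 459.67) - x = -287.5  ⇒  (0.8)·x = 172.17  ⇒  x = 215.2125 K.
In Celsius: 215.2125 - 273.15 = -57.94°C.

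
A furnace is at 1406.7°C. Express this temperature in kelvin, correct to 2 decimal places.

1679.85 K

In kelvin: 1406.7000 + 273.15 = 1679.85 K.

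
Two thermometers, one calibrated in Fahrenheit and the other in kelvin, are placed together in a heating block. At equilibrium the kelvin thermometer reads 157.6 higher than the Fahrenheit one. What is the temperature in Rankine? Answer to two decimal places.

Let x be the Fahrenheit reading; then the kelvin reading is 5/9·x + 255.372.
(5/9·x + 255.372) - x = 157.6  ⇒  (-4/9)·x = -97.7722  ⇒  x = 219.9875°F.
In Celsius: (219.9875 - 32) × 5/9 = 104.4375°C.
In Rankine: 104.4375 × 1.8 + 491.67 = 679.66°R.

679.66°R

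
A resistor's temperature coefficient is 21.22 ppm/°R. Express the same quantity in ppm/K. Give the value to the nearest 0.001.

38.196 ppm/K

Since only a temperature interval is involved, the additive offset between the scales drops out.
A change of 1 K is a change of 1.8°R, so per K the value is 21.22 × 1.8 = 38.196.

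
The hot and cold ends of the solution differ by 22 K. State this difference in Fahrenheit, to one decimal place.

39.6°F

Only the scale ratio 1.8 matters for a change in temperature.
22 × 1.8 = 39.6.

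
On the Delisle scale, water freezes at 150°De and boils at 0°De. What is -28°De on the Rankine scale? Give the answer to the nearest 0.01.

705.27°R

Linear interpolation between the fixed points: C = (-28 - 150) × 100 / (0 - 150) = 118.6667°C.
Then 118.6667 × 1.8 + 491.67 = 705.27°R.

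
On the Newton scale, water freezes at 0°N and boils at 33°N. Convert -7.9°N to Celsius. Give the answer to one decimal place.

-23.9°C

Linear interpolation between the fixed points: C = (-7.9 - 0) × 100 / (33 - 0) = -23.9394°C.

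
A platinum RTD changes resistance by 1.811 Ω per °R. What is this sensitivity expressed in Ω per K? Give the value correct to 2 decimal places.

The quantity depends on a temperature interval, so only the ratio of degree sizes applies; the offset between the scales is irrelevant.
A change of 1 K is a change of 1.8°R, so per K the value is 1.811 × 1.8 = 3.26.

3.26 Ω per K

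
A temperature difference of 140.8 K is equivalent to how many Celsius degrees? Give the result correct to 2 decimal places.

140.80°C

Kelvin and Celsius degrees are the same size, so the interval is unchanged: 140.80.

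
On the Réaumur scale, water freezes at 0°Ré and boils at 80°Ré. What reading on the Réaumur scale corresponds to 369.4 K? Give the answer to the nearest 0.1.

First in Celsius: 369.4 - 273.15 = 96.2500°C.
Linearly onto the Réaumur scale: 0 + (96.2500 / 100) × (80 - 0) = 77.0°Ré.

77.0°Ré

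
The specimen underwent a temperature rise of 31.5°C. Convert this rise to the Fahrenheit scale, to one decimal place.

56.7°F

Only the scale ratio 1.8 matters for a change in temperature.
31.5 × 1.8 = 56.7.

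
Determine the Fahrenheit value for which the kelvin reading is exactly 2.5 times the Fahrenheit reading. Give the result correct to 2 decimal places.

Let F be the Fahrenheit reading. The kelvin reading is K = 5/9·F + 255.372.
Require K = 2.5·F: 5/9·F + 255.372 = 2.5·F.
(-35/18)·F = -255.372  ⇒  F = 131.33.

131.33°F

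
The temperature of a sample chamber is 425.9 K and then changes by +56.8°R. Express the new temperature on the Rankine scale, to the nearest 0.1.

Initial temperature in Celsius: 425.9 - 273.15 = 152.7500°C.
The 56.8°R change is an interval, so only the factor 5/9 applies: +56.8 × 5/9 = +31.5556°C.
Final Celsius temperature: 152.7500 + 31.5556 = 184.3056°C.
In Rankine: 184.3056 × 1.8 + 491.67 = 823.4°R.

823.4°R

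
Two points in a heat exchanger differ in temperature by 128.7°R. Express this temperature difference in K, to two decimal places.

An interval of 1°R corresponds to 5/9 K.
128.7 × 5/9 = 71.50.

71.50 K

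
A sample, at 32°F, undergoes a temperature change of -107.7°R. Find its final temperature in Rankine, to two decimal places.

383.97°R

Initial temperature in Celsius: (32 - 32) × 5/9 = 0.0000°C.
The 107.7°R change is an interval, so only the factor 5/9 applies: -107.7 × 5/9 = -59.8333°C.
Final Celsius temperature: 0.0000 - 59.8333 = -59.8333°C.
In Rankine: -59.8333 × 1.8 + 491.67 = 383.97°R.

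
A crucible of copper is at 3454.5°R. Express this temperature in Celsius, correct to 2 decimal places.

In Celsius: (3454.5 - 491.67) × 5/9 = 1646.0167°C.

1646.02°C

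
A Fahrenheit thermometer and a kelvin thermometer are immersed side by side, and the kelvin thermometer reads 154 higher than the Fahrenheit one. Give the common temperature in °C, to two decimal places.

108.94°C

Let x be the Fahrenheit reading; then the kelvin reading is 5/9·x + 255.372.
(5/9·x + 255.372) - x = 154  ⇒  (-4/9)·x = -101.372  ⇒  x = 228.0875°F.
In Celsius: (228.0875 - 32) × 5/9 = 108.94°C.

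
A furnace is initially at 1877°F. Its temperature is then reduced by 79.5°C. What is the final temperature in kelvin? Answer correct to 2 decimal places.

Initial temperature in Celsius: (1877 - 32) × 5/9 = 1025.0000°C.
Final Celsius temperature: 1025.0000 - 79.5000 = 945.5000°C.
In kelvin: 945.5000 + 273.15 = 1218.65 K.

1218.65 K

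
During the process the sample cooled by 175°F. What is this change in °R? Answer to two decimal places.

175.00°R

Fahrenheit and Rankine degrees are the same size, so the interval is unchanged: 175.00.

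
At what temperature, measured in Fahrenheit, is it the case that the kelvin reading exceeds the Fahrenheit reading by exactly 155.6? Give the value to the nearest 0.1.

Let F be the Fahrenheit reading. The kelvin reading is K = 5/9·F + 255.372.
Require K - F = 155.6: (-4/9)·F + 255.372 = 155.6.
F = (155.6 - 255.372) / (-4/9) = 224.5.

224.5°F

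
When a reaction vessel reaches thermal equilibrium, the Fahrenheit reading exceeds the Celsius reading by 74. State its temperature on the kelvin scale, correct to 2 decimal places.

Let x be the Fahrenheit reading; then the Celsius reading is 5/9·x - 17.7778.
(5/9·x - 17.7778) - x = -74  ⇒  (-4/9)·x = -56.2222  ⇒  x = 126.5000°F.
In Celsius: (126.5 - 32) × 5/9 = 52.5000°C.
In kelvin: 52.5000 + 273.15 = 325.65 K.

325.65 K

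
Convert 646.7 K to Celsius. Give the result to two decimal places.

In Celsius: 646.7 - 273.15 = 373.5500°C.

373.55°C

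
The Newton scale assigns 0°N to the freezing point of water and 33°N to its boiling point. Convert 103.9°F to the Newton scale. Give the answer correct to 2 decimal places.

First in Celsius: (103.9 - 32) × 5/9 = 39.9444°C.
Linearly onto the Newton scale: 0 + (39.9444 / 100) × (33 - 0) = 13.18°N.

13.18°N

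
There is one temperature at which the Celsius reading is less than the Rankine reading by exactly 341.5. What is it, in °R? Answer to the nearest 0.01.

153.79°R

Let R be the Rankine reading. The Celsius reading is C = 5/9·R - 273.15.
Require C - R = -341.5: (-4/9)·R - 273.15 = -341.5.
R = (-341.5 + 273.15) / (-4/9) = 153.79.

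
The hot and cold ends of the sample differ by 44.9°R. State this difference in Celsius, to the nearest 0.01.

An interval of 1°R corresponds to 5/9°C.
44.9 × 5/9 = 24.94.

24.94°C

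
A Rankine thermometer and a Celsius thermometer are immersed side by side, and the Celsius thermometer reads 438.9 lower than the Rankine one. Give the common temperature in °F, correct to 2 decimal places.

-86.73°F

Let x be the Rankine reading; then the Celsius reading is 5/9·x - 273.15.
(5/9·x - 273.15) - x = -438.9  ⇒  (-4/9)·x = -165.75  ⇒  x = 372.9375°R.
In Celsius: (372.9375 - 491.67) × 5/9 = -65.9625°C.
In Fahrenheit: -65.9625 × 1.8 + 32 = -86.73°F.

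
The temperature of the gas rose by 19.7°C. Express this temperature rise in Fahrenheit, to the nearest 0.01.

35.46°F

Only the scale ratio 1.8 matters for a change in temperature.
19.7 × 1.8 = 35.46.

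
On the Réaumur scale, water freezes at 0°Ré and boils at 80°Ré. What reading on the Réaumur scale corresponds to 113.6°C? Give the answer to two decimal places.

90.88°Ré

Linearly onto the Réaumur scale: 0 + (113.6000 / 100) × (80 - 0) = 90.88°Ré.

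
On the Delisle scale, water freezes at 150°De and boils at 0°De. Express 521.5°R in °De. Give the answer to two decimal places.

First in Celsius: (521.5 - 491.67) × 5/9 = 16.5722°C.
Linearly onto the Delisle scale: 150 + (16.5722 / 100) × (0 - 150) = 125.14°De.

125.14°De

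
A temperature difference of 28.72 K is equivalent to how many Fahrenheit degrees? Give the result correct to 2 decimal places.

For a temperature interval the offset drops out; only the factor 1.8 applies.
28.72 × 1.8 = 51.70.

51.70°F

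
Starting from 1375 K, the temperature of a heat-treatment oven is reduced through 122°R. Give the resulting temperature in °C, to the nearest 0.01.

Initial temperature in Celsius: 1375 - 273.15 = 1101.8500°C.
The 122°R change is an interval, so only the factor 5/9 applies: -122 × 5/9 = -67.7778°C.
Final Celsius temperature: 1101.8500 - 67.7778 = 1034.0722°C.

1034.07°C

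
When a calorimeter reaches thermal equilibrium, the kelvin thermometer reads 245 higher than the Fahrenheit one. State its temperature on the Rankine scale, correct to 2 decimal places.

Let x be the Fahrenheit reading; then the kelvin reading is 5/9·x + 255.372.
(5/9·x + 255.372) - x = 245  ⇒  (-4/9)·x = -10.3722  ⇒  x = 23.3375°F.
In Celsius: (23.3375 - 32) × 5/9 = -4.8125°C.
In Rankine: -4.8125 × 1.8 + 491.67 = 483.01°R.

483.01°R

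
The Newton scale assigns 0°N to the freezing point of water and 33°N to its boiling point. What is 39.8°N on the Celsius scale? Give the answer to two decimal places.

Linear interpolation between the fixed points: C = (39.8 - 0) × 100 / (33 - 0) = 120.6061°C.

120.61°C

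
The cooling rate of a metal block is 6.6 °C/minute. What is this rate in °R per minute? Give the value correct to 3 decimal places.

11.880 °R/minute

Since only a temperature interval is involved, the additive offset between the scales drops out.
A change of 1°C is a change of 1.8°R, so 6.6 × 1.8 = 11.880.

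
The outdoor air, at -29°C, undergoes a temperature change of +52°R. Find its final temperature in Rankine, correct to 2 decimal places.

491.47°R

The 52°R change is an interval, so only the factor 5/9 applies: +52 × 5/9 = +28.8889°C.
Final Celsius temperature: -29.0000 + 28.8889 = -0.1111°C.
In Rankine: -0.1111 × 1.8 + 491.67 = 491.47°R.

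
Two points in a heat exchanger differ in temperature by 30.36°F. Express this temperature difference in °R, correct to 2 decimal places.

30.36°R

Fahrenheit and Rankine degrees are the same size, so the interval is unchanged: 30.36.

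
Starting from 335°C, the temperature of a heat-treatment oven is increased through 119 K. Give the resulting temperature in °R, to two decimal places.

1308.87°R

The 119 K change is an interval; Kelvin and Celsius degrees are the same size, so ΔC = +119°C.
Final Celsius temperature: 335.0000 + 119.0000 = 454.0000°C.
In Rankine: 454.0000 × 1.8 + 491.67 = 1308.87°R.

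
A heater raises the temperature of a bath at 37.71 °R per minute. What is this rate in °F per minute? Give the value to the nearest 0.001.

The quantity depends on a temperature interval, so only the ratio of degree sizes applies; the offset between the scales is irrelevant.
A change of 1°R is a change of 1°F, so 37.71 × 1 = 37.710.

37.710 °F/minute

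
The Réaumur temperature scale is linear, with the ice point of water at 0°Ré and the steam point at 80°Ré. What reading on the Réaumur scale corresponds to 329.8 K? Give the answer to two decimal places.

45.32°Ré

First in Celsius: 329.8 - 273.15 = 56.6500°C.
Linearly onto the Réaumur scale: 0 + (56.6500 / 100) × (80 - 0) = 45.32°Ré.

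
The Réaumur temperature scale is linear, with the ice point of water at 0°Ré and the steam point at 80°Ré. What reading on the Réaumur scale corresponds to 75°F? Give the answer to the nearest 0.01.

19.11°Ré

First in Celsius: (75 - 32) × 5/9 = 23.8889°C.
Linearly onto the Réaumur scale: 0 + (23.8889 / 100) × (80 - 0) = 19.11°Ré.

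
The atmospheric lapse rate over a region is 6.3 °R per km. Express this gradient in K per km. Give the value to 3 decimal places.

3.500 K/km

Since only a temperature interval is involved, the additive offset between the scales drops out.
A change of 1°R is a change of 5/9 K, so 6.3 × 5/9 = 3.500.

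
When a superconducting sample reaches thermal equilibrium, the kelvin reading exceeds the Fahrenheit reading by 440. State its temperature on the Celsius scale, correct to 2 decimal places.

-248.56°C

Let x be the kelvin reading; then the Fahrenheit reading is 1.8·x - 459.67.
(1.8·x - 459.67) - x = -440  ⇒  (0.8)·x = 19.67  ⇒  x = 24.5875 K.
In Celsius: 24.5875 - 273.15 = -248.56°C.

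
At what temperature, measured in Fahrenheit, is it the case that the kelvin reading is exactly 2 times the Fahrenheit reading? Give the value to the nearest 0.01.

176.80°F

Let F be the Fahrenheit reading. The kelvin reading is K = 5/9·F + 255.372.
Require K = 2·F: 5/9·F + 255.372 = 2·F.
(-13/9)·F = -255.372  ⇒  F = 176.80.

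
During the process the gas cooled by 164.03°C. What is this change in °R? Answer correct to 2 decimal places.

For a temperature interval the offset drops out; only the factor 1.8 applies.
164.03 × 1.8 = 295.25.

295.25°R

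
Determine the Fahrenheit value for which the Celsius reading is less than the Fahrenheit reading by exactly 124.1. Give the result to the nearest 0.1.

239.2°F

Let F be the Fahrenheit reading. The Celsius reading is C = 5/9·F - 17.7778.
Require C - F = -124.1: (-4/9)·F - 17.7778 = -124.1.
F = (-124.1 + 17.7778) / (-4/9) = 239.2.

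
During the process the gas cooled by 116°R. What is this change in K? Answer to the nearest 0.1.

An interval of 1°R corresponds to 5/9 K.
116 × 5/9 = 64.4.

64.4 K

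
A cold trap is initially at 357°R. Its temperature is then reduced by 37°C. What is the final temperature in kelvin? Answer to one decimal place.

Initial temperature in Celsius: (357 - 491.67) × 5/9 = -74.8167°C.
Final Celsius temperature: -74.8167 - 37.0000 = -111.8167°C.
In kelvin: -111.8167 + 273.15 = 161.3 K.

161.3 K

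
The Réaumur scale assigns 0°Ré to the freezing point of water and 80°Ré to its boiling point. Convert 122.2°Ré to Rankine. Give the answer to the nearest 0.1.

766.6°R

Linear interpolation between the fixed points: C = (122.2 - 0) × 100 / (80 - 0) = 152.7500°C.
Then 152.7500 × 1.8 + 491.67 = 766.6°R.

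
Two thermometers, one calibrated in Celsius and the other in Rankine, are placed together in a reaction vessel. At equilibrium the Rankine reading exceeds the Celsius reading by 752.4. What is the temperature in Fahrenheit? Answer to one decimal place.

618.6°F

Let x be the Celsius reading; then the Rankine reading is 1.8·x + 491.67.
(1.8·x + 491.67) - x = 752.4  ⇒  (0.8)·x = 260.73  ⇒  x = 325.9125°C.
In Fahrenheit: 325.9125 × 1.8 + 32 = 618.6°F.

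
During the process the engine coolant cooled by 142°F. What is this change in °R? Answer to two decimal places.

142.00°R

Fahrenheit and Rankine degrees are the same size, so the interval is unchanged: 142.00.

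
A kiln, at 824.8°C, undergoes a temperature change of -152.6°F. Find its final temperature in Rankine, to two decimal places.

1823.71°R

The 152.6°F change is an interval, so only the factor 5/9 applies: -152.6 × 5/9 = -84.7778°C.
Final Celsius temperature: 824.8000 - 84.7778 = 740.0222°C.
In Rankine: 740.0222 × 1.8 + 491.67 = 1823.71°R.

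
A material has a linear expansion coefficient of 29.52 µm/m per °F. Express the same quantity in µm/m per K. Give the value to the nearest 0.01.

The quantity depends on a temperature interval, so only the ratio of degree sizes applies; the offset between the scales is irrelevant.
A change of 1 K is a change of 1.8°F, so per K the value is 29.52 × 1.8 = 53.14.

53.14 µm/m per K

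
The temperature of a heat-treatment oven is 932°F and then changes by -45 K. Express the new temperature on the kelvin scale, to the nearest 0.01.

Initial temperature in Celsius: (932 - 32) × 5/9 = 500.0000°C.
The 45 K change is an interval; Kelvin and Celsius degrees are the same size, so ΔC = -45°C.
Final Celsius temperature: 500.0000 - 45.0000 = 455.0000°C.
In kelvin: 455.0000 + 273.15 = 728.15 K.

728.15 K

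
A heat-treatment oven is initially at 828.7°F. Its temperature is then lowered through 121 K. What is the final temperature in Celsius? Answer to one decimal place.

Initial temperature in Celsius: (828.7 - 32) × 5/9 = 442.6111°C.
The 121 K change is an interval; Kelvin and Celsius degrees are the same size, so ΔC = -121°C.
Final Celsius temperature: 442.6111 - 121.0000 = 321.6111°C.

321.6°C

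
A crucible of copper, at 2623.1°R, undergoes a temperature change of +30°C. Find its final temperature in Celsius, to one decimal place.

1214.1°C

Initial temperature in Celsius: (2623.1 - 491.67) × 5/9 = 1184.1278°C.
Final Celsius temperature: 1184.1278 + 30.0000 = 1214.1278°C.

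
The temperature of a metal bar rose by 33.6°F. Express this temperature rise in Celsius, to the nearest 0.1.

An interval of 1°F corresponds to 5/9°C.
33.6 × 5/9 = 18.7.

18.7°C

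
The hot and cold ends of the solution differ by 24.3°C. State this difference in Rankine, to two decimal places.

For a temperature interval the offset drops out; only the factor 1.8 applies.
24.3 × 1.8 = 43.74.

43.74°R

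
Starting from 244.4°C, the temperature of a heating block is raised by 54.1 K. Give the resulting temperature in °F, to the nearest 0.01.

569.30°F

The 54.1 K change is an interval; Kelvin and Celsius degrees are the same size, so ΔC = +54.1°C.
Final Celsius temperature: 244.4000 + 54.1000 = 298.5000°C.
In Fahrenheit: 298.5000 × 1.8 + 32 = 569.30°F.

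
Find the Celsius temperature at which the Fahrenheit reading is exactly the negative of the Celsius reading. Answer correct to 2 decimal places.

Let C be the Celsius reading. The Fahrenheit reading is F = 1.8·C + 32.
Require F = -1·C: 1.8·C + 32 = -1·C.
(2.8)·C = -32  ⇒  C = -11.43.

-11.43°C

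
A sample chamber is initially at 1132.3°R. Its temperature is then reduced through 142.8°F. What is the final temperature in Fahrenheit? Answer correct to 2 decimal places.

Initial temperature in Celsius: (1132.3 - 491.67) × 5/9 = 355.9056°C.
The 142.8°F change is an interval, so only the factor 5/9 applies: -142.8 × 5/9 = -79.3333°C.
Final Celsius temperature: 355.9056 - 79.3333 = 276.5722°C.
In Fahrenheit: 276.5722 × 1.8 + 32 = 529.83°F.

529.83°F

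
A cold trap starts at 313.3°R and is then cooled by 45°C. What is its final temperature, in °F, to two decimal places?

Initial temperature in Celsius: (313.3 - 491.67) × 5/9 = -99.0944°C.
Final Celsius temperature: -99.0944 - 45.0000 = -144.0944°C.
In Fahrenheit: -144.0944 × 1.8 + 32 = -227.37°F.

-227.37°F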